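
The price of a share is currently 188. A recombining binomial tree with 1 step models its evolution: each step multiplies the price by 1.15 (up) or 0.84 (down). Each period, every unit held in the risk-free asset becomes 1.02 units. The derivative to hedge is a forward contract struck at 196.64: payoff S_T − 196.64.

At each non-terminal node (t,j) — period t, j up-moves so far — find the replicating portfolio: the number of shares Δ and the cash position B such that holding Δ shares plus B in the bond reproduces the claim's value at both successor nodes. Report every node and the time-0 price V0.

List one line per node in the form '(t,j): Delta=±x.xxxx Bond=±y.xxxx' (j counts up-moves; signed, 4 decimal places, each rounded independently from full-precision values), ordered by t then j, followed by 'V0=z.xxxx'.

Since d<R<u, set p* = (R−d)/(u−d) = 0.5806; price each node as the discounted p*-expectation of its children.
Terminal values V(1,·): V(1,0)=-38.7200, V(1,1)=19.5600
  t=0,j=0: stock 188.0000 → up 216.2000 (V=19.5600), down 157.9200 (V=-38.7200). Price -4.7843; hedge Δ=1.0000, bond B=-192.7843.
Root portfolio cost Δ·188+B reproduces V0=-4.7843.

(0,0): Delta=1.0000 Bond=-192.7843
V0=-4.7843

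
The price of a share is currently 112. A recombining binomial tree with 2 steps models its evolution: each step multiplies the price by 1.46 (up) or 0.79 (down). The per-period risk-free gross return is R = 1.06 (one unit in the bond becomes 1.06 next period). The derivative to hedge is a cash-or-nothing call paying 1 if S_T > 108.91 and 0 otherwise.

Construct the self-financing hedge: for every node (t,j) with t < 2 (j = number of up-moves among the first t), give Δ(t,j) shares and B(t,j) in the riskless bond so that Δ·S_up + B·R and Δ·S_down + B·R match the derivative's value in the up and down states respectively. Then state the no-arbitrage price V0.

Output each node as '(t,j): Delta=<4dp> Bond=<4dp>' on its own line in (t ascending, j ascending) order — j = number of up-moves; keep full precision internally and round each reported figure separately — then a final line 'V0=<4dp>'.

(0,0): Delta=0.0075 Bond=-0.2679
(1,0): Delta=0.0169 Bond=-1.1124
(1,1): Delta=0.0000 Bond=0.9434
V0=0.5728

No-arbitrage ⇒ martingale measure with p* = (R−d)/(u−d) = 0.4030.
Terminal payoffs: V(2,0)=0.0000, V(2,1)=1.0000, V(2,2)=1.0000
(1,0): S=88.4800. Δ = (V_up−V_dn)/(S_up−S_dn) = (1.0000−0.0000)/(129.1808−69.8992) = 0.0169. V = [p*·1.0000 + (1−p*)·0.0000]/1.06 = 0.3802. B = V − Δ·S = -1.1124.
(1,1): S=163.5200. Δ = (V_up−V_dn)/(S_up−S_dn) = (1.0000−1.0000)/(238.7392−129.1808) = 0.0000. V = [p*·1.0000 + (1−p*)·1.0000]/1.06 = 0.9434. B = V − Δ·S = 0.9434.
(0,0): S=112.0000. Δ = (V_up−V_dn)/(S_up−S_dn) = (0.9434−0.3802)/(163.5200−88.4800) = 0.0075. V = [p*·0.9434 + (1−p*)·0.3802]/1.06 = 0.5728. B = V − Δ·S = -0.2679.
Root portfolio cost Δ·112+B reproduces V0=0.5728.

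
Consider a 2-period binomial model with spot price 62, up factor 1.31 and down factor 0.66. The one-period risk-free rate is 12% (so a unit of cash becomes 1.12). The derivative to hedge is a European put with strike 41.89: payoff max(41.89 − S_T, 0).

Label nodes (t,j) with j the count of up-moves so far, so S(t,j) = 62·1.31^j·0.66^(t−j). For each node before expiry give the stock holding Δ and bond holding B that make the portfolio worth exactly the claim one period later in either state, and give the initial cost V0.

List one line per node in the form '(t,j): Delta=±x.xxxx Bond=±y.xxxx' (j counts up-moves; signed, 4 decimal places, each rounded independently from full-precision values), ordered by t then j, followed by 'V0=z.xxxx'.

Risk-neutral probability p* = (R−d)/(u−d) = (1.12−0.66)/(1.31−0.66) = 0.7077.
Terminal payoffs: V(2,0)=14.8828, V(2,1)=0.0000, V(2,2)=0.0000
Node (1,0) S=40.9200: V=(p*·0.0000+(1−p*)·14.8828)/1.12=3.8842; Δ=(0.0000−14.8828)/(53.6052−27.0072)=-0.5595; B=V−Δ·S=26.7809
Node (1,1) S=81.2200: V=(p*·0.0000+(1−p*)·0.0000)/1.12=0.0000; Δ=(0.0000−0.0000)/(106.3982−53.6052)=0.0000; B=V−Δ·S=0.0000
Node (0,0) S=62.0000: V=(p*·0.0000+(1−p*)·3.8842)/1.12=1.0137; Δ=(0.0000−3.8842)/(81.2200−40.9200)=-0.0964; B=V−Δ·S=6.9895
Root portfolio cost Δ·62+B reproduces V0=1.0137.

(0,0): Delta=-0.0964 Bond=6.9895
(1,0): Delta=-0.5595 Bond=26.7809
(1,1): Delta=0.0000 Bond=0.0000
V0=1.0137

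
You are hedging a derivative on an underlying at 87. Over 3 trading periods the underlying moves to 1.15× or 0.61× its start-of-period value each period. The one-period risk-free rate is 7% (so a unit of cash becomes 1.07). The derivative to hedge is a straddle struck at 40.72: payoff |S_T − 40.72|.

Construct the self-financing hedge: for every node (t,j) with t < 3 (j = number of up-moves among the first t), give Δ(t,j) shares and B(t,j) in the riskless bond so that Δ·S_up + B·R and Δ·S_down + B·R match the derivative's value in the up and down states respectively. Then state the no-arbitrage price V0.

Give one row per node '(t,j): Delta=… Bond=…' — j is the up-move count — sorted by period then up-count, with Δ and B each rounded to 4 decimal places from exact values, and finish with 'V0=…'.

(0,0): Delta=0.9530 Bond=-28.7167
(1,0): Delta=0.6371 Bond=-13.9638
(1,1): Delta=0.9821 Bond=-33.6422
(2,0): Delta=-1.0000 Bond=38.0561
(2,1): Delta=0.7881 Bond=-24.1582
(2,2): Delta=1.0000 Bond=-38.0561
V0=54.1914

Risk-neutral probability p* = (R−d)/(u−d) = (1.07−0.61)/(1.15−0.61) = 0.8519.
Terminal values V(3,·): V(3,0)=20.9727, V(3,1)=3.4914, V(3,2)=29.4651, V(3,3)=91.5961
Node (2,0) S=32.3727: V=(p*·3.4914+(1−p*)·20.9727)/1.07=5.6834; Δ=(3.4914−20.9727)/(37.2286−19.7473)=-1.0000; B=V−Δ·S=38.0561
Node (2,1) S=61.0305: V=(p*·29.4651+(1−p*)·3.4914)/1.07=23.9412; Δ=(29.4651−3.4914)/(70.1851−37.2286)=0.7881; B=V−Δ·S=-24.1582
Node (2,2) S=115.0575: V=(p*·91.5961+(1−p*)·29.4651)/1.07=77.0014; Δ=(91.5961−29.4651)/(132.3161−70.1851)=1.0000; B=V−Δ·S=-38.0561
Node (1,0) S=53.0700: V=(p*·23.9412+(1−p*)·5.6834)/1.07=19.8471; Δ=(23.9412−5.6834)/(61.0305−32.3727)=0.6371; B=V−Δ·S=-13.9638
Node (1,1) S=100.0500: V=(p*·77.0014+(1−p*)·23.9412)/1.07=64.6174; Δ=(77.0014−23.9412)/(115.0575−61.0305)=0.9821; B=V−Δ·S=-33.6422
Node (0,0) S=87.0000: V=(p*·64.6174+(1−p*)·19.8471)/1.07=54.1914; Δ=(64.6174−19.8471)/(100.0500−53.0700)=0.9530; B=V−Δ·S=-28.7167
The time-0 hedge costs 54.1914, which is the no-arbitrage price.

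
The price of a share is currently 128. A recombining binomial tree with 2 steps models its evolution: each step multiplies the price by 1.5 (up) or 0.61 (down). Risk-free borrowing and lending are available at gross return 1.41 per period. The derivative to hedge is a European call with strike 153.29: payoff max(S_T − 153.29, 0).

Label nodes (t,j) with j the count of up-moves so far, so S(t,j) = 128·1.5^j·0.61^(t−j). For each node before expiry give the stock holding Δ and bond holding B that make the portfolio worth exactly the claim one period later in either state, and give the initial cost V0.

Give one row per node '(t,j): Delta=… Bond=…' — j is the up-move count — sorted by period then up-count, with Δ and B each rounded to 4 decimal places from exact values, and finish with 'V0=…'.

(0,0): Delta=0.7538 Bond=-41.7447
(1,0): Delta=0.0000 Bond=0.0000
(1,1): Delta=0.7883 Bond=-65.4818
V0=54.7472

The replicating-portfolio and risk-neutral prices coincide; use p* = (1.41−0.61)/(1.5−0.61) = 0.8989 for the latter.
Terminal payoffs: V(2,0)=0.0000, V(2,1)=0.0000, V(2,2)=134.7100
(1,0): S=78.0800. Δ = (V_up−V_dn)/(S_up−S_dn) = (0.0000−0.0000)/(117.1200−47.6288) = 0.0000. V = [p*·0.0000 + (1−p*)·0.0000]/1.41 = 0.0000. B = V − Δ·S = 0.0000.
(1,1): S=192.0000. Δ = (V_up−V_dn)/(S_up−S_dn) = (134.7100−0.0000)/(288.0000−117.1200) = 0.7883. V = [p*·134.7100 + (1−p*)·0.0000]/1.41 = 85.8778. B = V − Δ·S = -65.4818.
(0,0): S=128.0000. Δ = (V_up−V_dn)/(S_up−S_dn) = (85.8778−0.0000)/(192.0000−78.0800) = 0.7538. V = [p*·85.8778 + (1−p*)·0.0000]/1.41 = 54.7472. B = V − Δ·S = -41.7447.
Self-financing check: at every node Δ·S+B equals the discounted successor values.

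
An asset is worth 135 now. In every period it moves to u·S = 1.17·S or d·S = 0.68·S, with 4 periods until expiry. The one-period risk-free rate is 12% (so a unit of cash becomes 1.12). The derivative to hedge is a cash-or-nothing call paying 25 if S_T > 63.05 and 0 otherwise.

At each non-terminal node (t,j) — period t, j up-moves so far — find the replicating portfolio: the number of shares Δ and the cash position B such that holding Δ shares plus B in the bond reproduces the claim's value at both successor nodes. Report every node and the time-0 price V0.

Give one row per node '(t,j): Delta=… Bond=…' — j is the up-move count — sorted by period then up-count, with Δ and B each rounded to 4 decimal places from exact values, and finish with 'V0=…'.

(0,0): Delta=0.0075 Bond=14.8070
(1,0): Delta=0.0812 Bond=9.8228
(1,1): Delta=0.0027 Bond=17.3521
(2,0): Delta=0.6553 Bond=-24.8355
(2,1): Delta=0.0433 Bond=15.0740
(2,2): Delta=0.0000 Bond=19.9298
(3,0): Delta=0.0000 Bond=0.0000
(3,1): Delta=0.6986 Bond=-30.9767
(3,2): Delta=0.0000 Bond=22.3214
(3,3): Delta=0.0000 Bond=22.3214
V0=15.8256

No-arbitrage ⇒ martingale measure with p* = (R−d)/(u−d) = 0.8980.
Terminal payoffs: V(4,0)=0.0000, V(4,1)=0.0000, V(4,2)=25.0000, V(4,3)=25.0000, V(4,4)=25.0000
(3,0): S=42.4483. Δ = (V_up−V_dn)/(S_up−S_dn) = (0.0000−0.0000)/(49.6645−28.8649) = 0.0000. V = [p*·0.0000 + (1−p*)·0.0000]/1.12 = 0.0000. B = V − Δ·S = 0.0000.
(3,1): S=73.0361. Δ = (V_up−V_dn)/(S_up−S_dn) = (25.0000−0.0000)/(85.4522−49.6645) = 0.6986. V = [p*·25.0000 + (1−p*)·0.0000]/1.12 = 20.0437. B = V − Δ·S = -30.9767.
(3,2): S=125.6650. Δ = (V_up−V_dn)/(S_up−S_dn) = (25.0000−25.0000)/(147.0281−85.4522) = 0.0000. V = [p*·25.0000 + (1−p*)·25.0000]/1.12 = 22.3214. B = V − Δ·S = 22.3214.
(3,3): S=216.2178. Δ = (V_up−V_dn)/(S_up−S_dn) = (25.0000−25.0000)/(252.9748−147.0281) = 0.0000. V = [p*·25.0000 + (1−p*)·25.0000]/1.12 = 22.3214. B = V − Δ·S = 22.3214.
(2,0): S=62.4240. Δ = (V_up−V_dn)/(S_up−S_dn) = (20.0437−0.0000)/(73.0361−42.4483) = 0.6553. V = [p*·20.0437 + (1−p*)·0.0000]/1.12 = 16.0700. B = V − Δ·S = -24.8355.
(2,1): S=107.4060. Δ = (V_up−V_dn)/(S_up−S_dn) = (22.3214−20.0437)/(125.6650−73.0361) = 0.0433. V = [p*·22.3214 + (1−p*)·20.0437]/1.12 = 19.7223. B = V − Δ·S = 15.0740.
(2,2): S=184.8015. Δ = (V_up−V_dn)/(S_up−S_dn) = (22.3214−22.3214)/(216.2178−125.6650) = 0.0000. V = [p*·22.3214 + (1−p*)·22.3214]/1.12 = 19.9298. B = V − Δ·S = 19.9298.
(1,0): S=91.8000. Δ = (V_up−V_dn)/(S_up−S_dn) = (19.7223−16.0700)/(107.4060−62.4240) = 0.0812. V = [p*·19.7223 + (1−p*)·16.0700]/1.12 = 17.2765. B = V − Δ·S = 9.8228.
(1,1): S=157.9500. Δ = (V_up−V_dn)/(S_up−S_dn) = (19.9298−19.7223)/(184.8015−107.4060) = 0.0027. V = [p*·19.9298 + (1−p*)·19.7223]/1.12 = 17.7756. B = V − Δ·S = 17.3521.
(0,0): S=135.0000. Δ = (V_up−V_dn)/(S_up−S_dn) = (17.7756−17.2765)/(157.9500−91.8000) = 0.0075. V = [p*·17.7756 + (1−p*)·17.2765]/1.12 = 15.8256. B = V − Δ·S = 14.8070.
Self-financing check: at every node Δ·S+B equals the discounted successor values.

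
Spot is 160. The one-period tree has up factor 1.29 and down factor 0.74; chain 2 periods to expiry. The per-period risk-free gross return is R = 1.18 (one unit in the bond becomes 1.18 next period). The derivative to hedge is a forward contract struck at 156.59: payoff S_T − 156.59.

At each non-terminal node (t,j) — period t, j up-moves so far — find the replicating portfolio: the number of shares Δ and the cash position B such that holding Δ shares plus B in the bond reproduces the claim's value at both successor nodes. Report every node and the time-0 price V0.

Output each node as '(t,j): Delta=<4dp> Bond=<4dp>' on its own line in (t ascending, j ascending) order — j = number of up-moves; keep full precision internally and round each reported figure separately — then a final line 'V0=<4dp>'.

(0,0): Delta=1.0000 Bond=-112.4605
(1,0): Delta=1.0000 Bond=-132.7034
(1,1): Delta=1.0000 Bond=-132.7034
V0=47.5395

Risk-neutral probability p* = (R−d)/(u−d) = (1.18−0.74)/(1.29−0.74) = 0.8000.
Terminal values V(2,·): V(2,0)=-68.9740, V(2,1)=-3.8540, V(2,2)=109.6660
  t=1,j=0: stock 118.4000 → up 152.7360 (V=-3.8540), down 87.6160 (V=-68.9740). Price -14.3034; hedge Δ=1.0000, bond B=-132.7034.
  t=1,j=1: stock 206.4000 → up 266.2560 (V=109.6660), down 152.7360 (V=-3.8540). Price 73.6966; hedge Δ=1.0000, bond B=-132.7034.
  t=0,j=0: stock 160.0000 → up 206.4000 (V=73.6966), down 118.4000 (V=-14.3034). Price 47.5395; hedge Δ=1.0000, bond B=-112.4605.
The time-0 hedge costs 47.5395, which is the no-arbitrage price.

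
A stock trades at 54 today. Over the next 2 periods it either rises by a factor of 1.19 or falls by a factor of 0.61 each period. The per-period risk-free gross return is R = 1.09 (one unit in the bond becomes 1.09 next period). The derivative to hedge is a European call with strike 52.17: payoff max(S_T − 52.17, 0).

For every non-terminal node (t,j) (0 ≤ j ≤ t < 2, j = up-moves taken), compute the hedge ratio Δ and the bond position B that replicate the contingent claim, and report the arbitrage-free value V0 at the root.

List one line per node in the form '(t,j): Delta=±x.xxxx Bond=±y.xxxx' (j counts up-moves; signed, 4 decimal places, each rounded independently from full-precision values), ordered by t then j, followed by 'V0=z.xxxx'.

(0,0): Delta=0.5891 Bond=-17.8015
(1,0): Delta=0.0000 Bond=0.0000
(1,1): Delta=0.6520 Bond=-23.4461
V0=14.0078

The replicating-portfolio and risk-neutral prices coincide; use p* = (1.09−0.61)/(1.19−0.61) = 0.8276 for the latter.
Terminal values V(2,·): V(2,0)=0.0000, V(2,1)=0.0000, V(2,2)=24.2994
Node (1,0) S=32.9400: V=(p*·0.0000+(1−p*)·0.0000)/1.09=0.0000; Δ=(0.0000−0.0000)/(39.1986−20.0934)=0.0000; B=V−Δ·S=0.0000
Node (1,1) S=64.2600: V=(p*·24.2994+(1−p*)·0.0000)/1.09=18.4494; Δ=(24.2994−0.0000)/(76.4694−39.1986)=0.6520; B=V−Δ·S=-23.4461
Node (0,0) S=54.0000: V=(p*·18.4494+(1−p*)·0.0000)/1.09=14.0078; Δ=(18.4494−0.0000)/(64.2600−32.9400)=0.5891; B=V−Δ·S=-17.8015
The time-0 hedge costs 14.0078, which is the no-arbitrage price.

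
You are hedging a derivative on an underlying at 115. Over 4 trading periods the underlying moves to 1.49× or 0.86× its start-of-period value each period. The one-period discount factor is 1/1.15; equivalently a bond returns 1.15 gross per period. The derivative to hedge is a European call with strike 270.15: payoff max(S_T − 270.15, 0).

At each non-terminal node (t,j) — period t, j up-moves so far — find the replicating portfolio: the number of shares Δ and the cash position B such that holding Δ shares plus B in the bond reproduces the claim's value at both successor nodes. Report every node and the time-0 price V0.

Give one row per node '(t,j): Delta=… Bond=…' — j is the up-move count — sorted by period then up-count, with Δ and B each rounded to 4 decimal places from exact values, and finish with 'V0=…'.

(0,0): Delta=0.3896 Bond=-30.3294
(1,0): Delta=0.1466 Bond=-10.8418
(1,1): Delta=0.5541 Bond=-63.0601
(2,0): Delta=0.0000 Bond=0.0000
(2,1): Delta=0.2458 Bond=-27.0858
(2,2): Delta=0.7627 Bond=-125.7858
(3,0): Delta=0.0000 Bond=0.0000
(3,1): Delta=0.0000 Bond=0.0000
(3,2): Delta=0.4121 Bond=-67.6678
(3,3): Delta=1.0000 Bond=-234.9130
V0=14.4785

Risk-neutral probability p* = (R−d)/(u−d) = (1.15−0.86)/(1.49−0.86) = 0.4603.
At expiry t=4: V(4,0)=0.0000, V(4,1)=0.0000, V(4,2)=0.0000, V(4,3)=57.0062, V(4,4)=296.6671
(3,0): S=73.1464. Δ = (V_up−V_dn)/(S_up−S_dn) = (0.0000−0.0000)/(108.9882−62.9059) = 0.0000. V = [p*·0.0000 + (1−p*)·0.0000]/1.15 = 0.0000. B = V − Δ·S = 0.0000.
(3,1): S=126.7305. Δ = (V_up−V_dn)/(S_up−S_dn) = (0.0000−0.0000)/(188.8284−108.9882) = 0.0000. V = [p*·0.0000 + (1−p*)·0.0000]/1.15 = 0.0000. B = V − Δ·S = 0.0000.
(3,2): S=219.5679. Δ = (V_up−V_dn)/(S_up−S_dn) = (57.0062−0.0000)/(327.1562−188.8284) = 0.4121. V = [p*·57.0062 + (1−p*)·0.0000]/1.15 = 22.8182. B = V − Δ·S = -67.6678.
(3,3): S=380.4141. Δ = (V_up−V_dn)/(S_up−S_dn) = (296.6671−57.0062)/(566.8171−327.1562) = 1.0000. V = [p*·296.6671 + (1−p*)·57.0062]/1.15 = 145.5011. B = V − Δ·S = -234.9130.
(2,0): S=85.0540. Δ = (V_up−V_dn)/(S_up−S_dn) = (0.0000−0.0000)/(126.7305−73.1464) = 0.0000. V = [p*·0.0000 + (1−p*)·0.0000]/1.15 = 0.0000. B = V − Δ·S = 0.0000.
(2,1): S=147.3610. Δ = (V_up−V_dn)/(S_up−S_dn) = (22.8182−0.0000)/(219.5679−126.7305) = 0.2458. V = [p*·22.8182 + (1−p*)·0.0000]/1.15 = 9.1336. B = V − Δ·S = -27.0858.
(2,2): S=255.3115. Δ = (V_up−V_dn)/(S_up−S_dn) = (145.5011−22.8182)/(380.4141−219.5679) = 0.7627. V = [p*·145.5011 + (1−p*)·22.8182]/1.15 = 68.9489. B = V − Δ·S = -125.7858.
(1,0): S=98.9000. Δ = (V_up−V_dn)/(S_up−S_dn) = (9.1336−0.0000)/(147.3610−85.0540) = 0.1466. V = [p*·9.1336 + (1−p*)·0.0000]/1.15 = 3.6560. B = V − Δ·S = -10.8418.
(1,1): S=171.3500. Δ = (V_up−V_dn)/(S_up−S_dn) = (68.9489−9.1336)/(255.3115−147.3610) = 0.5541. V = [p*·68.9489 + (1−p*)·9.1336]/1.15 = 31.8849. B = V − Δ·S = -63.0601.
(0,0): S=115.0000. Δ = (V_up−V_dn)/(S_up−S_dn) = (31.8849−3.6560)/(171.3500−98.9000) = 0.3896. V = [p*·31.8849 + (1−p*)·3.6560]/1.15 = 14.4785. B = V − Δ·S = -30.3294.
Self-financing check: at every node Δ·S+B equals the discounted successor values.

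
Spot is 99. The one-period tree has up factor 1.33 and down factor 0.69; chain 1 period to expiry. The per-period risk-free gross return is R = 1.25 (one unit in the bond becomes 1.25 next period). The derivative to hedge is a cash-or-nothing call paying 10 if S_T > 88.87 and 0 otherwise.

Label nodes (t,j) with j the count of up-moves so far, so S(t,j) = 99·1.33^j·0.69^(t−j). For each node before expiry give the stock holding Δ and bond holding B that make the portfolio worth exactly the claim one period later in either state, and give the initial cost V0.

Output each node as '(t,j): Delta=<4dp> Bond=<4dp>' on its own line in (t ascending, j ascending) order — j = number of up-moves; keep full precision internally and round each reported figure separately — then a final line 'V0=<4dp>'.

Under the risk-neutral measure, an up-move has probability p* = (R−d)/(u−d) = 0.8750 and values discount at R = 1.25.
Terminal payoffs: V(1,0)=0.0000, V(1,1)=10.0000
(0,0): S=99.0000. Δ = (V_up−V_dn)/(S_up−S_dn) = (10.0000−0.0000)/(131.6700−68.3100) = 0.1578. V = [p*·10.0000 + (1−p*)·0.0000]/1.25 = 7.0000. B = V − Δ·S = -8.6250.
Each (Δ,B) replicates both successor values, so the strategy is self-financing and V0 is arbitrage-free.

(0,0): Delta=0.1578 Bond=-8.6250
V0=7.0000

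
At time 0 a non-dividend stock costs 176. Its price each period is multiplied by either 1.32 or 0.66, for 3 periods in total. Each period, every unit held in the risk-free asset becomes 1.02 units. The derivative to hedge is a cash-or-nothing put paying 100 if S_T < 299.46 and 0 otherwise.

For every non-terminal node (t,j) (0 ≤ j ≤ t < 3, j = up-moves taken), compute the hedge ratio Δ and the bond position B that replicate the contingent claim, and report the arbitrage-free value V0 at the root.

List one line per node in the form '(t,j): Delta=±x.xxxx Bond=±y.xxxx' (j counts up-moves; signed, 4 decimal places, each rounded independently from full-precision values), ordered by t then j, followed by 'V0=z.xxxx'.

No-arbitrage ⇒ martingale measure with p* = (R−d)/(u−d) = 0.5455.
Terminal values V(3,·): V(3,0)=100.0000, V(3,1)=100.0000, V(3,2)=100.0000, V(3,3)=0.0000
(2,0): S=76.6656. Δ = (V_up−V_dn)/(S_up−S_dn) = (100.0000−100.0000)/(101.1986−50.5993) = 0.0000. V = [p*·100.0000 + (1−p*)·100.0000]/1.02 = 98.0392. B = V − Δ·S = 98.0392.
(2,1): S=153.3312. Δ = (V_up−V_dn)/(S_up−S_dn) = (100.0000−100.0000)/(202.3972−101.1986) = 0.0000. V = [p*·100.0000 + (1−p*)·100.0000]/1.02 = 98.0392. B = V − Δ·S = 98.0392.
(2,2): S=306.6624. Δ = (V_up−V_dn)/(S_up−S_dn) = (0.0000−100.0000)/(404.7944−202.3972) = -0.4941. V = [p*·0.0000 + (1−p*)·100.0000]/1.02 = 44.5633. B = V − Δ·S = 196.0784.
(1,0): S=116.1600. Δ = (V_up−V_dn)/(S_up−S_dn) = (98.0392−98.0392)/(153.3312−76.6656) = 0.0000. V = [p*·98.0392 + (1−p*)·98.0392]/1.02 = 96.1169. B = V − Δ·S = 96.1169.
(1,1): S=232.3200. Δ = (V_up−V_dn)/(S_up−S_dn) = (44.5633−98.0392)/(306.6624−153.3312) = -0.3488. V = [p*·44.5633 + (1−p*)·98.0392]/1.02 = 67.5201. B = V − Δ·S = 148.5443.
(0,0): S=176.0000. Δ = (V_up−V_dn)/(S_up−S_dn) = (67.5201−96.1169)/(232.3200−116.1600) = -0.2462. V = [p*·67.5201 + (1−p*)·96.1169]/1.02 = 78.9398. B = V − Δ·S = 122.2683.
The time-0 hedge costs 78.9398, which is the no-arbitrage price.

(0,0): Delta=-0.2462 Bond=122.2683
(1,0): Delta=0.0000 Bond=96.1169
(1,1): Delta=-0.3488 Bond=148.5443
(2,0): Delta=0.0000 Bond=98.0392
(2,1): Delta=0.0000 Bond=98.0392
(2,2): Delta=-0.4941 Bond=196.0784
V0=78.9398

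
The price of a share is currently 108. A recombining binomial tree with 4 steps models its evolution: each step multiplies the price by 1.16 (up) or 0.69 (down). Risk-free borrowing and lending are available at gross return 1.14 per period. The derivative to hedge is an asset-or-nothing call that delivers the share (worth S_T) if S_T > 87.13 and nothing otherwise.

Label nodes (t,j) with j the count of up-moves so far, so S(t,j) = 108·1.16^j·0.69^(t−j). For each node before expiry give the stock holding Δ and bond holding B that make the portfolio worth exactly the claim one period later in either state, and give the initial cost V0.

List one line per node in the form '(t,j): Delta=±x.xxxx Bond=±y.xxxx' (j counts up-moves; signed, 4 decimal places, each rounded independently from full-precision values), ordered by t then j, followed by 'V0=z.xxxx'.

(0,0): Delta=1.1057 Bond=-11.8321
(1,0): Delta=2.3426 Bond=-105.6605
(1,1): Delta=1.0730 Bond=-9.3920
(2,0): Delta=0.0000 Bond=0.0000
(2,1): Delta=2.4045 Bond=-125.8065
(2,2): Delta=1.0378 Bond=-5.5914
(3,0): Delta=0.0000 Bond=0.0000
(3,1): Delta=0.0000 Bond=0.0000
(3,2): Delta=2.4681 Bond=-149.7936
(3,3): Delta=1.0000 Bond=0.0000
V0=107.5848

The replicating-portfolio and risk-neutral prices coincide; use p* = (1.14−0.69)/(1.16−0.69) = 0.9574 for the latter.
At expiry t=4: V(4,0)=0.0000, V(4,1)=0.0000, V(4,2)=0.0000, V(4,3)=116.3180, V(4,4)=195.5491
  t=3,j=0: stock 35.4790 → up 41.1556 (V=0.0000), down 24.4805 (V=0.0000). Price 0.0000; hedge Δ=0.0000, bond B=0.0000.
  t=3,j=1: stock 59.6458 → up 69.1891 (V=0.0000), down 41.1556 (V=0.0000). Price 0.0000; hedge Δ=0.0000, bond B=0.0000.
  t=3,j=2: stock 100.2741 → up 116.3180 (V=116.3180), down 69.1891 (V=0.0000). Price 97.6915; hedge Δ=2.4681, bond B=-149.7936.
  t=3,j=3: stock 168.5768 → up 195.5491 (V=195.5491), down 116.3180 (V=116.3180). Price 168.5768; hedge Δ=1.0000, bond B=0.0000.
  t=2,j=0: stock 51.4188 → up 59.6458 (V=0.0000), down 35.4790 (V=0.0000). Price 0.0000; hedge Δ=0.0000, bond B=0.0000.
  t=2,j=1: stock 86.4432 → up 100.2741 (V=97.6915), down 59.6458 (V=0.0000). Price 82.0477; hedge Δ=2.4045, bond B=-125.8065.
  t=2,j=2: stock 145.3248 → up 168.5768 (V=168.5768), down 100.2741 (V=97.6915). Price 145.2284; hedge Δ=1.0378, bond B=-5.5914.
  t=1,j=0: stock 74.5200 → up 86.4432 (V=82.0477), down 51.4188 (V=0.0000). Price 68.9090; hedge Δ=2.3426, bond B=-105.6605.
  t=1,j=1: stock 125.2800 → up 145.3248 (V=145.2284), down 86.4432 (V=82.0477). Price 125.0350; hedge Δ=1.0730, bond B=-9.3920.
  t=0,j=0: stock 108.0000 → up 125.2800 (V=125.0350), down 74.5200 (V=68.9090). Price 107.5848; hedge Δ=1.1057, bond B=-11.8321.
Root portfolio cost Δ·108+B reproduces V0=107.5848.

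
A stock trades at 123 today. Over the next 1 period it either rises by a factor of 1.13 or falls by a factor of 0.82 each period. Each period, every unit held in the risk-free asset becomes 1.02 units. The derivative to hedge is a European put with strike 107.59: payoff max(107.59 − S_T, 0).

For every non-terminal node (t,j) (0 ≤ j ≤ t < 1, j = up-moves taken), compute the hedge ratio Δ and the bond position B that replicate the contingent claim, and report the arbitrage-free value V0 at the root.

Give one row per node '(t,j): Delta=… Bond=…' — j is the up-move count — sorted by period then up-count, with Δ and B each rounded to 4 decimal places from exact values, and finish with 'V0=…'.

Since d<R<u, set p* = (R−d)/(u−d) = 0.6452; price each node as the discounted p*-expectation of its children.
Payoff layer (t=1): V(1,0)=6.7300, V(1,1)=0.0000
  t=0,j=0: stock 123.0000 → up 138.9900 (V=0.0000), down 100.8600 (V=6.7300). Price 2.3412; hedge Δ=-0.1765, bond B=24.0509.
Each (Δ,B) replicates both successor values, so the strategy is self-financing and V0 is arbitrage-free.

(0,0): Delta=-0.1765 Bond=24.0509
V0=2.3412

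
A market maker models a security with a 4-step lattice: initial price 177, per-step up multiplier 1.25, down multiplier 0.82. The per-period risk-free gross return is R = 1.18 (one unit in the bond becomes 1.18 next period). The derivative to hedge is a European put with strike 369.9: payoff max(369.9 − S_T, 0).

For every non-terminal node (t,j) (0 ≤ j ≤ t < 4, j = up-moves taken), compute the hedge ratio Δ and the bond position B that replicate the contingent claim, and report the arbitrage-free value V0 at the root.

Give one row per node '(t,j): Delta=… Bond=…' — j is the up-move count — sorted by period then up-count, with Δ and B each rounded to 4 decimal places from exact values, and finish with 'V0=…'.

(0,0): Delta=-0.7080 Bond=154.8723
(1,0): Delta=-1.0000 Bond=225.1326
(1,1): Delta=-0.6707 Bond=174.5082
(2,0): Delta=-1.0000 Bond=265.6564
(2,1): Delta=-1.0000 Bond=265.6564
(2,2): Delta=-0.6287 Bond=194.3042
(3,0): Delta=-1.0000 Bond=313.4746
(3,1): Delta=-1.0000 Bond=313.4746
(3,2): Delta=-1.0000 Bond=313.4746
(3,3): Delta=-0.5814 Bond=212.9076
V0=29.5592

No-arbitrage ⇒ martingale measure with p* = (R−d)/(u−d) = 0.8372.
At expiry t=4: V(4,0)=289.8744, V(4,1)=247.9098, V(4,2)=183.9394, V(4,3)=86.4234, V(4,4)=0.0000
  t=3,j=0: stock 97.5921 → up 121.9902 (V=247.9098), down 80.0256 (V=289.8744). Price 215.8824; hedge Δ=-1.0000, bond B=313.4746.
  t=3,j=1: stock 148.7685 → up 185.9606 (V=183.9394), down 121.9902 (V=247.9098). Price 164.7061; hedge Δ=-1.0000, bond B=313.4746.
  t=3,j=2: stock 226.7812 → up 283.4766 (V=86.4234), down 185.9606 (V=183.9394). Price 86.6933; hedge Δ=-1.0000, bond B=313.4746.
  t=3,j=3: stock 345.7031 → up 432.1289 (V=0.0000), down 283.4766 (V=86.4234). Price 11.9228; hedge Δ=-0.5814, bond B=212.9076.
  t=2,j=0: stock 119.0148 → up 148.7685 (V=164.7061), down 97.5921 (V=215.8824). Price 146.6416; hedge Δ=-1.0000, bond B=265.6564.
  t=2,j=1: stock 181.4250 → up 226.7812 (V=86.6933), down 148.7685 (V=164.7061). Price 84.2314; hedge Δ=-1.0000, bond B=265.6564.
  t=2,j=2: stock 276.5625 → up 345.7031 (V=11.9228), down 226.7812 (V=86.6933). Price 20.4193; hedge Δ=-0.6287, bond B=194.3042.
  t=1,j=0: stock 145.1400 → up 181.4250 (V=84.2314), down 119.0148 (V=146.6416). Price 79.9926; hedge Δ=-1.0000, bond B=225.1326.
  t=1,j=1: stock 221.2500 → up 276.5625 (V=20.4193), down 181.4250 (V=84.2314). Price 26.1079; hedge Δ=-0.6707, bond B=174.5082.
  t=0,j=0: stock 177.0000 → up 221.2500 (V=26.1079), down 145.1400 (V=79.9926). Price 29.5592; hedge Δ=-0.7080, bond B=154.8723.
Check: Δ(0,0)·S0 + B(0,0) = 29.5592 = V0.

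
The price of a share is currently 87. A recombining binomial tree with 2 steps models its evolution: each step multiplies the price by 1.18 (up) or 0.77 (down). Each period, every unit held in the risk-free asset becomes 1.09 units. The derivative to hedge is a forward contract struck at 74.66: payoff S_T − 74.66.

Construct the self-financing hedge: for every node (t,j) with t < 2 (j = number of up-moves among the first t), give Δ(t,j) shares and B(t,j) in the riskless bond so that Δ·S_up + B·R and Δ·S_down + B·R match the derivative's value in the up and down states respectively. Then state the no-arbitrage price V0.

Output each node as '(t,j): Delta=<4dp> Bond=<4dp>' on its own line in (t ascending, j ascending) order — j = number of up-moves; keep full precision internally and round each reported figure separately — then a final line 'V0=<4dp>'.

No-arbitrage ⇒ martingale measure with p* = (R−d)/(u−d) = 0.7805.
Terminal payoffs: V(2,0)=-23.0777, V(2,1)=4.3882, V(2,2)=46.4788
Node (1,0) S=66.9900: V=(p*·4.3882+(1−p*)·-23.0777)/1.09=-1.5054; Δ=(4.3882−-23.0777)/(79.0482−51.5823)=1.0000; B=V−Δ·S=-68.4954
Node (1,1) S=102.6600: V=(p*·46.4788+(1−p*)·4.3882)/1.09=34.1646; Δ=(46.4788−4.3882)/(121.1388−79.0482)=1.0000; B=V−Δ·S=-68.4954
Node (0,0) S=87.0000: V=(p*·34.1646+(1−p*)·-1.5054)/1.09=24.1602; Δ=(34.1646−-1.5054)/(102.6600−66.9900)=1.0000; B=V−Δ·S=-62.8398
Check: Δ(0,0)·S0 + B(0,0) = 24.1602 = V0.

(0,0): Delta=1.0000 Bond=-62.8398
(1,0): Delta=1.0000 Bond=-68.4954
(1,1): Delta=1.0000 Bond=-68.4954
V0=24.1602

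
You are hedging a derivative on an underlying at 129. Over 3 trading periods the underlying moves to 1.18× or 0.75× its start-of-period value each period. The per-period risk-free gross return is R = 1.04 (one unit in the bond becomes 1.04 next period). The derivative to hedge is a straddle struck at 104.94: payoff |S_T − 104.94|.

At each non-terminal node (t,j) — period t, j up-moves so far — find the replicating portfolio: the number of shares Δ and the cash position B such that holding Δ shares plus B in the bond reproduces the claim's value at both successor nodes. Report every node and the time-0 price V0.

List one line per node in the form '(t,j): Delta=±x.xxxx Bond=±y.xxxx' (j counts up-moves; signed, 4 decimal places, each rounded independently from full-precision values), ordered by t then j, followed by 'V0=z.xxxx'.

No-arbitrage ⇒ martingale measure with p* = (R−d)/(u−d) = 0.6744.
Terminal payoffs: V(3,0)=50.5181, V(3,1)=19.3162, V(3,2)=29.7747, V(3,3)=107.0111
Node (2,0) S=72.5625: V=(p*·19.3162+(1−p*)·50.5181)/1.04=28.3413; Δ=(19.3162−50.5181)/(85.6238−54.4219)=-1.0000; B=V−Δ·S=100.9038
Node (2,1) S=114.1650: V=(p*·29.7747+(1−p*)·19.3162)/1.04=25.3554; Δ=(29.7747−19.3162)/(134.7147−85.6238)=0.2130; B=V−Δ·S=1.0334
Node (2,2) S=179.6196: V=(p*·107.0111+(1−p*)·29.7747)/1.04=78.7158; Δ=(107.0111−29.7747)/(211.9511−134.7147)=1.0000; B=V−Δ·S=-100.9038
Node (1,0) S=96.7500: V=(p*·25.3554+(1−p*)·28.3413)/1.04=25.3150; Δ=(25.3554−28.3413)/(114.1650−72.5625)=-0.0718; B=V−Δ·S=32.2590
Node (1,1) S=152.2200: V=(p*·78.7158+(1−p*)·25.3554)/1.04=58.9833; Δ=(78.7158−25.3554)/(179.6196−114.1650)=0.8152; B=V−Δ·S=-65.1105
Node (0,0) S=129.0000: V=(p*·58.9833+(1−p*)·25.3150)/1.04=46.1745; Δ=(58.9833−25.3150)/(152.2200−96.7500)=0.6070; B=V−Δ·S=-32.1239
Self-financing check: at every node Δ·S+B equals the discounted successor values.

(0,0): Delta=0.6070 Bond=-32.1239
(1,0): Delta=-0.0718 Bond=32.2590
(1,1): Delta=0.8152 Bond=-65.1105
(2,0): Delta=-1.0000 Bond=100.9038
(2,1): Delta=0.2130 Bond=1.0334
(2,2): Delta=1.0000 Bond=-100.9038
V0=46.1745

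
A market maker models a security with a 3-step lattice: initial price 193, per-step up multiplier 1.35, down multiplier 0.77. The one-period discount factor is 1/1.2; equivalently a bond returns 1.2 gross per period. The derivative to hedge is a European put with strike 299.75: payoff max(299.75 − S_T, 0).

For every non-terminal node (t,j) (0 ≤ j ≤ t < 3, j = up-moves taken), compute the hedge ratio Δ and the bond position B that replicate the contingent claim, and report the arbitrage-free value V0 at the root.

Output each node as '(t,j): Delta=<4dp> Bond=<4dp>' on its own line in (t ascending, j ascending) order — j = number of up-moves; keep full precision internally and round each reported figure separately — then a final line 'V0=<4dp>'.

Under the risk-neutral measure, an up-move has probability p* = (R−d)/(u−d) = 0.7414 and values discount at R = 1.2.
At expiry t=3: V(3,0)=211.6391, V(3,1)=145.2699, V(3,2)=28.9083, V(3,3)=0.0000
Node (2,0) S=114.4297: V=(p*·145.2699+(1−p*)·211.6391)/1.2=135.3620; Δ=(145.2699−211.6391)/(154.4801−88.1109)=-1.0000; B=V−Δ·S=249.7917
Node (2,1) S=200.6235: V=(p*·28.9083+(1−p*)·145.2699)/1.2=49.1682; Δ=(28.9083−145.2699)/(270.8417−154.4801)=-1.0000; B=V−Δ·S=249.7917
Node (2,2) S=351.7425: V=(p*·0.0000+(1−p*)·28.9083)/1.2=6.2302; Δ=(0.0000−28.9083)/(474.8524−270.8417)=-0.1417; B=V−Δ·S=56.0721
Node (1,0) S=148.6100: V=(p*·49.1682+(1−p*)·135.3620)/1.2=59.5497; Δ=(49.1682−135.3620)/(200.6235−114.4297)=-1.0000; B=V−Δ·S=208.1597
Node (1,1) S=260.5500: V=(p*·6.2302+(1−p*)·49.1682)/1.2=14.4457; Δ=(6.2302−49.1682)/(351.7425−200.6235)=-0.2841; B=V−Δ·S=88.4766
Node (0,0) S=193.0000: V=(p*·14.4457+(1−p*)·59.5497)/1.2=21.7588; Δ=(14.4457−59.5497)/(260.5500−148.6100)=-0.4029; B=V−Δ·S=99.5243
Each (Δ,B) replicates both successor values, so the strategy is self-financing and V0 is arbitrage-free.

(0,0): Delta=-0.4029 Bond=99.5243
(1,0): Delta=-1.0000 Bond=208.1597
(1,1): Delta=-0.2841 Bond=88.4766
(2,0): Delta=-1.0000 Bond=249.7917
(2,1): Delta=-1.0000 Bond=249.7917
(2,2): Delta=-0.1417 Bond=56.0721
V0=21.7588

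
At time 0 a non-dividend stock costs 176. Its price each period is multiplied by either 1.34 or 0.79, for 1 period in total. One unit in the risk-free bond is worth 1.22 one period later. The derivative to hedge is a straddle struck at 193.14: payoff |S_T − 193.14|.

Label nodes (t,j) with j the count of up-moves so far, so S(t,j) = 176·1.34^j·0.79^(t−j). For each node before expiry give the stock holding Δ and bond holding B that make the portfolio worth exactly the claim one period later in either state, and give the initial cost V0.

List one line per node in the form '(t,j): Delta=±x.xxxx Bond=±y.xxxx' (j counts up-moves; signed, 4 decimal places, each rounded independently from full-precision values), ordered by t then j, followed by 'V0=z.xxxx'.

Risk-neutral probability p* = (R−d)/(u−d) = (1.22−0.79)/(1.34−0.79) = 0.7818.
Terminal payoffs: V(1,0)=54.1000, V(1,1)=42.7000
Node (0,0) S=176.0000: V=(p*·42.7000+(1−p*)·54.1000)/1.22=37.0387; Δ=(42.7000−54.1000)/(235.8400−139.0400)=-0.1178; B=V−Δ·S=57.7660
The time-0 hedge costs 37.0387, which is the no-arbitrage price.

(0,0): Delta=-0.1178 Bond=57.7660
V0=37.0387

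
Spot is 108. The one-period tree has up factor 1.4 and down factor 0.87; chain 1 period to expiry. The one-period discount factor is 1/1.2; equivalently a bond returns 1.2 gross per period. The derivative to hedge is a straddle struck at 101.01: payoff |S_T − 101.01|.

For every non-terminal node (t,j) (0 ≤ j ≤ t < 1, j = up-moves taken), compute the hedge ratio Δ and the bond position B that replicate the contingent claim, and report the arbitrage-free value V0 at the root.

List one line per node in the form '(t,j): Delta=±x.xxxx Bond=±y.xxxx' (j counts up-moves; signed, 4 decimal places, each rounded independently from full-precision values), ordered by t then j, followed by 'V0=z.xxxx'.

(0,0): Delta=0.7537 Bond=-53.1373
V0=28.2590

Risk-neutral probability p* = (R−d)/(u−d) = (1.2−0.87)/(1.4−0.87) = 0.6226.
Payoff layer (t=1): V(1,0)=7.0500, V(1,1)=50.1900
Node (0,0) S=108.0000: V=(p*·50.1900+(1−p*)·7.0500)/1.2=28.2590; Δ=(50.1900−7.0500)/(151.2000−93.9600)=0.7537; B=V−Δ·S=-53.1373
Self-financing check: at every node Δ·S+B equals the discounted successor values.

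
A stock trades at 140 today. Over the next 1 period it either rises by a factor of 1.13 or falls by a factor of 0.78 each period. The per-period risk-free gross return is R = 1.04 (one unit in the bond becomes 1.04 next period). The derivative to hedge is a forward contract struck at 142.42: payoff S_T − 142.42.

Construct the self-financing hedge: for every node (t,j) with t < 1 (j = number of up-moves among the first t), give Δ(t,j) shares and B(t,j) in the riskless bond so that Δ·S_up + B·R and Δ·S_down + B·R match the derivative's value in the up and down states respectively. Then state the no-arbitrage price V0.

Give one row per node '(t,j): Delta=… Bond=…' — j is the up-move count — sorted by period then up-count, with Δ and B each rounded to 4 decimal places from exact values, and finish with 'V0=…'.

(0,0): Delta=1.0000 Bond=-136.9423
V0=3.0577

Since d<R<u, set p* = (R−d)/(u−d) = 0.7429; price each node as the discounted p*-expectation of its children.
Terminal payoffs: V(1,0)=-33.2200, V(1,1)=15.7800
  t=0,j=0: stock 140.0000 → up 158.2000 (V=15.7800), down 109.2000 (V=-33.2200). Price 3.0577; hedge Δ=1.0000, bond B=-136.9423.
The time-0 hedge costs 3.0577, which is the no-arbitrage price.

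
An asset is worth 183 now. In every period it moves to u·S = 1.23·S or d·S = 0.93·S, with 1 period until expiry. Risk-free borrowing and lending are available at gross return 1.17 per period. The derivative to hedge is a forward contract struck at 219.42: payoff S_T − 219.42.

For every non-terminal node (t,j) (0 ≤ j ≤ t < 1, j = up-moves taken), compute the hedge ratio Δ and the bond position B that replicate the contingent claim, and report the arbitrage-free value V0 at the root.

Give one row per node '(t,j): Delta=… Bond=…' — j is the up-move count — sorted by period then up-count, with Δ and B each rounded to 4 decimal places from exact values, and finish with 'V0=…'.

(0,0): Delta=1.0000 Bond=-187.5385
V0=-4.5385

The replicating-portfolio and risk-neutral prices coincide; use p* = (1.17−0.93)/(1.23−0.93) = 0.8000 for the latter.
Terminal values V(1,·): V(1,0)=-49.2300, V(1,1)=5.6700
Node (0,0) S=183.0000: V=(p*·5.6700+(1−p*)·-49.2300)/1.17=-4.5385; Δ=(5.6700−-49.2300)/(225.0900−170.1900)=1.0000; B=V−Δ·S=-187.5385
The time-0 hedge costs -4.5385, which is the no-arbitrage price.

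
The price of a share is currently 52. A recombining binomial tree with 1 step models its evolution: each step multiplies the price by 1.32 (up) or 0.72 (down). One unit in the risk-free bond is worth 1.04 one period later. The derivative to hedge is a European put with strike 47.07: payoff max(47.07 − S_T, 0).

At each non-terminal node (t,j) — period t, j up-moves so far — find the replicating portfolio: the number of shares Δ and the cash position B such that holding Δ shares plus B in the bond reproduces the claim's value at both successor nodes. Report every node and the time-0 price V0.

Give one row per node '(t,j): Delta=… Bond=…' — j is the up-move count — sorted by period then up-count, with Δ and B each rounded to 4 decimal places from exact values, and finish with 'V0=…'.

(0,0): Delta=-0.3087 Bond=20.3712
V0=4.3212

No-arbitrage ⇒ martingale measure with p* = (R−d)/(u−d) = 0.5333.
At expiry t=1: V(1,0)=9.6300, V(1,1)=0.0000
Node (0,0) S=52.0000: V=(p*·0.0000+(1−p*)·9.6300)/1.04=4.3212; Δ=(0.0000−9.6300)/(68.6400−37.4400)=-0.3087; B=V−Δ·S=20.3712
Self-financing check: at every node Δ·S+B equals the discounted successor values.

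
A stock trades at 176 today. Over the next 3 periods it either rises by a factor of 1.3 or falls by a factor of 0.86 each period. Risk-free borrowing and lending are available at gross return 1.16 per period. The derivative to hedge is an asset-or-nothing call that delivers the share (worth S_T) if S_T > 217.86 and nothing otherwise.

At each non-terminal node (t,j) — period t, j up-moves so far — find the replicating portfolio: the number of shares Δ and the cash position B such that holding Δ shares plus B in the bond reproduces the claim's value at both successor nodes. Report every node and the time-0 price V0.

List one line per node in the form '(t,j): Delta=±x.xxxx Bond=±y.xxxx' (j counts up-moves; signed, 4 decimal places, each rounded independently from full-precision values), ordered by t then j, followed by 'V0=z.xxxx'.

(0,0): Delta=1.6490 Bond=-138.9772
(1,0): Delta=2.2576 Bond=-253.3356
(1,1): Delta=1.4611 Bond=-118.2233
(2,0): Delta=0.0000 Bond=0.0000
(2,1): Delta=2.9545 Bond=-431.0083
(2,2): Delta=1.0000 Bond=0.0000
V0=151.2396

Since d<R<u, set p* = (R−d)/(u−d) = 0.6818; price each node as the discounted p*-expectation of its children.
At expiry t=3: V(3,0)=0.0000, V(3,1)=0.0000, V(3,2)=255.7984, V(3,3)=386.6720
(2,0): S=130.1696. Δ = (V_up−V_dn)/(S_up−S_dn) = (0.0000−0.0000)/(169.2205−111.9459) = 0.0000. V = [p*·0.0000 + (1−p*)·0.0000]/1.16 = 0.0000. B = V − Δ·S = 0.0000.
(2,1): S=196.7680. Δ = (V_up−V_dn)/(S_up−S_dn) = (255.7984−0.0000)/(255.7984−169.2205) = 2.9545. V = [p*·255.7984 + (1−p*)·0.0000]/1.16 = 150.3517. B = V − Δ·S = -431.0083.
(2,2): S=297.4400. Δ = (V_up−V_dn)/(S_up−S_dn) = (386.6720−255.7984)/(386.6720−255.7984) = 1.0000. V = [p*·386.6720 + (1−p*)·255.7984]/1.16 = 297.4400. B = V − Δ·S = 0.0000.
(1,0): S=151.3600. Δ = (V_up−V_dn)/(S_up−S_dn) = (150.3517−0.0000)/(196.7680−130.1696) = 2.2576. V = [p*·150.3517 + (1−p*)·0.0000]/1.16 = 88.3729. B = V − Δ·S = -253.3356.
(1,1): S=228.8000. Δ = (V_up−V_dn)/(S_up−S_dn) = (297.4400−150.3517)/(297.4400−196.7680) = 1.4611. V = [p*·297.4400 + (1−p*)·150.3517]/1.16 = 216.0683. B = V − Δ·S = -118.2233.
(0,0): S=176.0000. Δ = (V_up−V_dn)/(S_up−S_dn) = (216.0683−88.3729)/(228.8000−151.3600) = 1.6490. V = [p*·216.0683 + (1−p*)·88.3729]/1.16 = 151.2396. B = V − Δ·S = -138.9772.
Check: Δ(0,0)·S0 + B(0,0) = 151.2396 = V0.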